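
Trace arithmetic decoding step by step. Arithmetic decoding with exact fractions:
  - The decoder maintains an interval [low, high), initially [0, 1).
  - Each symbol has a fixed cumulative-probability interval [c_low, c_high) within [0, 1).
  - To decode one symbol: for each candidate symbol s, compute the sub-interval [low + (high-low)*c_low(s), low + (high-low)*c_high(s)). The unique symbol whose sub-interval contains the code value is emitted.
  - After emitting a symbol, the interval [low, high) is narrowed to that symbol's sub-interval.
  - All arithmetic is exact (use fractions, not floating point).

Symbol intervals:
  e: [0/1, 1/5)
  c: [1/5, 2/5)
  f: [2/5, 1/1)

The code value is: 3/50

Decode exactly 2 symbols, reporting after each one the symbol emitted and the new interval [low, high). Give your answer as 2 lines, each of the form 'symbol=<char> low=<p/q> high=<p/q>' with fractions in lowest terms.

Answer: symbol=e low=0/1 high=1/5
symbol=c low=1/25 high=2/25

Derivation:
Step 1: interval [0/1, 1/1), width = 1/1 - 0/1 = 1/1
  'e': [0/1 + 1/1*0/1, 0/1 + 1/1*1/5) = [0/1, 1/5) <- contains code 3/50
  'c': [0/1 + 1/1*1/5, 0/1 + 1/1*2/5) = [1/5, 2/5)
  'f': [0/1 + 1/1*2/5, 0/1 + 1/1*1/1) = [2/5, 1/1)
  emit 'e', narrow to [0/1, 1/5)
Step 2: interval [0/1, 1/5), width = 1/5 - 0/1 = 1/5
  'e': [0/1 + 1/5*0/1, 0/1 + 1/5*1/5) = [0/1, 1/25)
  'c': [0/1 + 1/5*1/5, 0/1 + 1/5*2/5) = [1/25, 2/25) <- contains code 3/50
  'f': [0/1 + 1/5*2/5, 0/1 + 1/5*1/1) = [2/25, 1/5)
  emit 'c', narrow to [1/25, 2/25)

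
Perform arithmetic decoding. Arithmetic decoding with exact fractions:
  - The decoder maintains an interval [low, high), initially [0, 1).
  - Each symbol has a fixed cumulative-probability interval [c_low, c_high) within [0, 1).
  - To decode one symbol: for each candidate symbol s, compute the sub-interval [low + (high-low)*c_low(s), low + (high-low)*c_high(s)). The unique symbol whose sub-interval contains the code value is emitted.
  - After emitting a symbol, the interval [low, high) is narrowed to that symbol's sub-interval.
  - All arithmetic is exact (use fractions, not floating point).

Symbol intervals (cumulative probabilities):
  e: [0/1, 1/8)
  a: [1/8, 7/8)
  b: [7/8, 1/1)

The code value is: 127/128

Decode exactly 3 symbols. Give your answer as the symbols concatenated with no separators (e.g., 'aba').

Answer: bba

Derivation:
Step 1: interval [0/1, 1/1), width = 1/1 - 0/1 = 1/1
  'e': [0/1 + 1/1*0/1, 0/1 + 1/1*1/8) = [0/1, 1/8)
  'a': [0/1 + 1/1*1/8, 0/1 + 1/1*7/8) = [1/8, 7/8)
  'b': [0/1 + 1/1*7/8, 0/1 + 1/1*1/1) = [7/8, 1/1) <- contains code 127/128
  emit 'b', narrow to [7/8, 1/1)
Step 2: interval [7/8, 1/1), width = 1/1 - 7/8 = 1/8
  'e': [7/8 + 1/8*0/1, 7/8 + 1/8*1/8) = [7/8, 57/64)
  'a': [7/8 + 1/8*1/8, 7/8 + 1/8*7/8) = [57/64, 63/64)
  'b': [7/8 + 1/8*7/8, 7/8 + 1/8*1/1) = [63/64, 1/1) <- contains code 127/128
  emit 'b', narrow to [63/64, 1/1)
Step 3: interval [63/64, 1/1), width = 1/1 - 63/64 = 1/64
  'e': [63/64 + 1/64*0/1, 63/64 + 1/64*1/8) = [63/64, 505/512)
  'a': [63/64 + 1/64*1/8, 63/64 + 1/64*7/8) = [505/512, 511/512) <- contains code 127/128
  'b': [63/64 + 1/64*7/8, 63/64 + 1/64*1/1) = [511/512, 1/1)
  emit 'a', narrow to [505/512, 511/512)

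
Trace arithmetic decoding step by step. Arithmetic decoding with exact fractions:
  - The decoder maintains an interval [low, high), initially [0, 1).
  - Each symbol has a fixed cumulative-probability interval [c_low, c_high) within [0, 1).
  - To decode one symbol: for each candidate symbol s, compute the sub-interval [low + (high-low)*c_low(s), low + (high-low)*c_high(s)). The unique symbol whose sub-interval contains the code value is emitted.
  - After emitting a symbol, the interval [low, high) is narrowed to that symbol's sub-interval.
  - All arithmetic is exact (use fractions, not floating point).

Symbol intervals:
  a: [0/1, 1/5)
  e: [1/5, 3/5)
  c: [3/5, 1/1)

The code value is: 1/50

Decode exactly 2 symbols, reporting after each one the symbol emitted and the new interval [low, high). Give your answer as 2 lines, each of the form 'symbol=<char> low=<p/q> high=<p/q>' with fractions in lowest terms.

Answer: symbol=a low=0/1 high=1/5
symbol=a low=0/1 high=1/25

Derivation:
Step 1: interval [0/1, 1/1), width = 1/1 - 0/1 = 1/1
  'a': [0/1 + 1/1*0/1, 0/1 + 1/1*1/5) = [0/1, 1/5) <- contains code 1/50
  'e': [0/1 + 1/1*1/5, 0/1 + 1/1*3/5) = [1/5, 3/5)
  'c': [0/1 + 1/1*3/5, 0/1 + 1/1*1/1) = [3/5, 1/1)
  emit 'a', narrow to [0/1, 1/5)
Step 2: interval [0/1, 1/5), width = 1/5 - 0/1 = 1/5
  'a': [0/1 + 1/5*0/1, 0/1 + 1/5*1/5) = [0/1, 1/25) <- contains code 1/50
  'e': [0/1 + 1/5*1/5, 0/1 + 1/5*3/5) = [1/25, 3/25)
  'c': [0/1 + 1/5*3/5, 0/1 + 1/5*1/1) = [3/25, 1/5)
  emit 'a', narrow to [0/1, 1/25)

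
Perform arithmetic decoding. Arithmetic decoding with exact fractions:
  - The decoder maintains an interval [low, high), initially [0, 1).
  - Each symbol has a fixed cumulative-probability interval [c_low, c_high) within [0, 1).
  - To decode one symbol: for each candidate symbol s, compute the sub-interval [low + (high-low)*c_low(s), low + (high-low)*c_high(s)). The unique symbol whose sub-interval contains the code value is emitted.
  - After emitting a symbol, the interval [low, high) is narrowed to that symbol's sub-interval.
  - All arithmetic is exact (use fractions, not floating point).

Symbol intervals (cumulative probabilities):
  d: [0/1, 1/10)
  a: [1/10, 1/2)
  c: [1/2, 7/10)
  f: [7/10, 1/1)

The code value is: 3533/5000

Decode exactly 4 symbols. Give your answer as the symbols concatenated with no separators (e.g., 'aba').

Step 1: interval [0/1, 1/1), width = 1/1 - 0/1 = 1/1
  'd': [0/1 + 1/1*0/1, 0/1 + 1/1*1/10) = [0/1, 1/10)
  'a': [0/1 + 1/1*1/10, 0/1 + 1/1*1/2) = [1/10, 1/2)
  'c': [0/1 + 1/1*1/2, 0/1 + 1/1*7/10) = [1/2, 7/10)
  'f': [0/1 + 1/1*7/10, 0/1 + 1/1*1/1) = [7/10, 1/1) <- contains code 3533/5000
  emit 'f', narrow to [7/10, 1/1)
Step 2: interval [7/10, 1/1), width = 1/1 - 7/10 = 3/10
  'd': [7/10 + 3/10*0/1, 7/10 + 3/10*1/10) = [7/10, 73/100) <- contains code 3533/5000
  'a': [7/10 + 3/10*1/10, 7/10 + 3/10*1/2) = [73/100, 17/20)
  'c': [7/10 + 3/10*1/2, 7/10 + 3/10*7/10) = [17/20, 91/100)
  'f': [7/10 + 3/10*7/10, 7/10 + 3/10*1/1) = [91/100, 1/1)
  emit 'd', narrow to [7/10, 73/100)
Step 3: interval [7/10, 73/100), width = 73/100 - 7/10 = 3/100
  'd': [7/10 + 3/100*0/1, 7/10 + 3/100*1/10) = [7/10, 703/1000)
  'a': [7/10 + 3/100*1/10, 7/10 + 3/100*1/2) = [703/1000, 143/200) <- contains code 3533/5000
  'c': [7/10 + 3/100*1/2, 7/10 + 3/100*7/10) = [143/200, 721/1000)
  'f': [7/10 + 3/100*7/10, 7/10 + 3/100*1/1) = [721/1000, 73/100)
  emit 'a', narrow to [703/1000, 143/200)
Step 4: interval [703/1000, 143/200), width = 143/200 - 703/1000 = 3/250
  'd': [703/1000 + 3/250*0/1, 703/1000 + 3/250*1/10) = [703/1000, 3521/5000)
  'a': [703/1000 + 3/250*1/10, 703/1000 + 3/250*1/2) = [3521/5000, 709/1000) <- contains code 3533/5000
  'c': [703/1000 + 3/250*1/2, 703/1000 + 3/250*7/10) = [709/1000, 3557/5000)
  'f': [703/1000 + 3/250*7/10, 703/1000 + 3/250*1/1) = [3557/5000, 143/200)
  emit 'a', narrow to [3521/5000, 709/1000)

Answer: fdaa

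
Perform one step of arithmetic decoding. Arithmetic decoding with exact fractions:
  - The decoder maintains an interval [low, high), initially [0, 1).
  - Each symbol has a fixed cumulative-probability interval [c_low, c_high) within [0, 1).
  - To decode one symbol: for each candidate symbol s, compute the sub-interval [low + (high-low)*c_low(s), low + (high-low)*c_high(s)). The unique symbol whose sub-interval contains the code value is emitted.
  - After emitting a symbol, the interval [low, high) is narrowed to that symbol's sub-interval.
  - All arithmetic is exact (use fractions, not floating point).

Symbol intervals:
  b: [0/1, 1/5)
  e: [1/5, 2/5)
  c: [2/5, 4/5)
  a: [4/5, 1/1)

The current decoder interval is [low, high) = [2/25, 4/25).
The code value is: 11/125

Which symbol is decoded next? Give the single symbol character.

Answer: b

Derivation:
Interval width = high − low = 4/25 − 2/25 = 2/25
Scaled code = (code − low) / width = (11/125 − 2/25) / 2/25 = 1/10
  b: [0/1, 1/5) ← scaled code falls here ✓
  e: [1/5, 2/5) 
  c: [2/5, 4/5) 
  a: [4/5, 1/1) 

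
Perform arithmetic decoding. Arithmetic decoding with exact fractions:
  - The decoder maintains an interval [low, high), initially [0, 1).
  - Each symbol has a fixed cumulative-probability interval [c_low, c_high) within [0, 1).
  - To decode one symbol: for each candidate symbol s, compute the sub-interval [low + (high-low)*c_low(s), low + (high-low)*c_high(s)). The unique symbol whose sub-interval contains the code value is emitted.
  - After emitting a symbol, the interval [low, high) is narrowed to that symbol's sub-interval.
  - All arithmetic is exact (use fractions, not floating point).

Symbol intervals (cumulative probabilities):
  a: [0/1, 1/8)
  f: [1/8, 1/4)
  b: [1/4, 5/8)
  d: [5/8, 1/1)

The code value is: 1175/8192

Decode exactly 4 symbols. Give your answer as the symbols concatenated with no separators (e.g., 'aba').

Answer: fffb

Derivation:
Step 1: interval [0/1, 1/1), width = 1/1 - 0/1 = 1/1
  'a': [0/1 + 1/1*0/1, 0/1 + 1/1*1/8) = [0/1, 1/8)
  'f': [0/1 + 1/1*1/8, 0/1 + 1/1*1/4) = [1/8, 1/4) <- contains code 1175/8192
  'b': [0/1 + 1/1*1/4, 0/1 + 1/1*5/8) = [1/4, 5/8)
  'd': [0/1 + 1/1*5/8, 0/1 + 1/1*1/1) = [5/8, 1/1)
  emit 'f', narrow to [1/8, 1/4)
Step 2: interval [1/8, 1/4), width = 1/4 - 1/8 = 1/8
  'a': [1/8 + 1/8*0/1, 1/8 + 1/8*1/8) = [1/8, 9/64)
  'f': [1/8 + 1/8*1/8, 1/8 + 1/8*1/4) = [9/64, 5/32) <- contains code 1175/8192
  'b': [1/8 + 1/8*1/4, 1/8 + 1/8*5/8) = [5/32, 13/64)
  'd': [1/8 + 1/8*5/8, 1/8 + 1/8*1/1) = [13/64, 1/4)
  emit 'f', narrow to [9/64, 5/32)
Step 3: interval [9/64, 5/32), width = 5/32 - 9/64 = 1/64
  'a': [9/64 + 1/64*0/1, 9/64 + 1/64*1/8) = [9/64, 73/512)
  'f': [9/64 + 1/64*1/8, 9/64 + 1/64*1/4) = [73/512, 37/256) <- contains code 1175/8192
  'b': [9/64 + 1/64*1/4, 9/64 + 1/64*5/8) = [37/256, 77/512)
  'd': [9/64 + 1/64*5/8, 9/64 + 1/64*1/1) = [77/512, 5/32)
  emit 'f', narrow to [73/512, 37/256)
Step 4: interval [73/512, 37/256), width = 37/256 - 73/512 = 1/512
  'a': [73/512 + 1/512*0/1, 73/512 + 1/512*1/8) = [73/512, 585/4096)
  'f': [73/512 + 1/512*1/8, 73/512 + 1/512*1/4) = [585/4096, 293/2048)
  'b': [73/512 + 1/512*1/4, 73/512 + 1/512*5/8) = [293/2048, 589/4096) <- contains code 1175/8192
  'd': [73/512 + 1/512*5/8, 73/512 + 1/512*1/1) = [589/4096, 37/256)
  emit 'b', narrow to [293/2048, 589/4096)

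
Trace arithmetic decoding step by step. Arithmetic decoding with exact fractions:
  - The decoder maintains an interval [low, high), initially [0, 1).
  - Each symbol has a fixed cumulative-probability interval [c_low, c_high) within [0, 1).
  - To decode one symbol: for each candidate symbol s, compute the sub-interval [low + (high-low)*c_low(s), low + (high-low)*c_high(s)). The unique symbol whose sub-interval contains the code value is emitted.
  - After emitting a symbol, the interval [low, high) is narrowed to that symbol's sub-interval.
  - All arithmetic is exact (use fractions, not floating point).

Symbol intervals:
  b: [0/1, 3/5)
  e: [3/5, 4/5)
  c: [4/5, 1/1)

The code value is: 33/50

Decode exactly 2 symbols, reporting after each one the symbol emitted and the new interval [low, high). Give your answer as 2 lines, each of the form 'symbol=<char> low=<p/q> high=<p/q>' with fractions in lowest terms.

Step 1: interval [0/1, 1/1), width = 1/1 - 0/1 = 1/1
  'b': [0/1 + 1/1*0/1, 0/1 + 1/1*3/5) = [0/1, 3/5)
  'e': [0/1 + 1/1*3/5, 0/1 + 1/1*4/5) = [3/5, 4/5) <- contains code 33/50
  'c': [0/1 + 1/1*4/5, 0/1 + 1/1*1/1) = [4/5, 1/1)
  emit 'e', narrow to [3/5, 4/5)
Step 2: interval [3/5, 4/5), width = 4/5 - 3/5 = 1/5
  'b': [3/5 + 1/5*0/1, 3/5 + 1/5*3/5) = [3/5, 18/25) <- contains code 33/50
  'e': [3/5 + 1/5*3/5, 3/5 + 1/5*4/5) = [18/25, 19/25)
  'c': [3/5 + 1/5*4/5, 3/5 + 1/5*1/1) = [19/25, 4/5)
  emit 'b', narrow to [3/5, 18/25)

Answer: symbol=e low=3/5 high=4/5
symbol=b low=3/5 high=18/25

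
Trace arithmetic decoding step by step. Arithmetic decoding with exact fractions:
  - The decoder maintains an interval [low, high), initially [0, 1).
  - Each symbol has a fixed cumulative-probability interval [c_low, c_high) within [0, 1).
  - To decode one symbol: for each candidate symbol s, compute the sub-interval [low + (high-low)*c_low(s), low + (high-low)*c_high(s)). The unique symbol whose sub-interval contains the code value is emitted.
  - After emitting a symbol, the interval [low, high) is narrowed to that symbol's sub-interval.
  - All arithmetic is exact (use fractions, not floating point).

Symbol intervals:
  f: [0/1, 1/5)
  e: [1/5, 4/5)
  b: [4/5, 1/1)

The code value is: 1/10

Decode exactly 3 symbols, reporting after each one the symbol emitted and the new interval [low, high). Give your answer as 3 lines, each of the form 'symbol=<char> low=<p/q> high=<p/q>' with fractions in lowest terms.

Answer: symbol=f low=0/1 high=1/5
symbol=e low=1/25 high=4/25
symbol=e low=8/125 high=17/125

Derivation:
Step 1: interval [0/1, 1/1), width = 1/1 - 0/1 = 1/1
  'f': [0/1 + 1/1*0/1, 0/1 + 1/1*1/5) = [0/1, 1/5) <- contains code 1/10
  'e': [0/1 + 1/1*1/5, 0/1 + 1/1*4/5) = [1/5, 4/5)
  'b': [0/1 + 1/1*4/5, 0/1 + 1/1*1/1) = [4/5, 1/1)
  emit 'f', narrow to [0/1, 1/5)
Step 2: interval [0/1, 1/5), width = 1/5 - 0/1 = 1/5
  'f': [0/1 + 1/5*0/1, 0/1 + 1/5*1/5) = [0/1, 1/25)
  'e': [0/1 + 1/5*1/5, 0/1 + 1/5*4/5) = [1/25, 4/25) <- contains code 1/10
  'b': [0/1 + 1/5*4/5, 0/1 + 1/5*1/1) = [4/25, 1/5)
  emit 'e', narrow to [1/25, 4/25)
Step 3: interval [1/25, 4/25), width = 4/25 - 1/25 = 3/25
  'f': [1/25 + 3/25*0/1, 1/25 + 3/25*1/5) = [1/25, 8/125)
  'e': [1/25 + 3/25*1/5, 1/25 + 3/25*4/5) = [8/125, 17/125) <- contains code 1/10
  'b': [1/25 + 3/25*4/5, 1/25 + 3/25*1/1) = [17/125, 4/25)
  emit 'e', narrow to [8/125, 17/125)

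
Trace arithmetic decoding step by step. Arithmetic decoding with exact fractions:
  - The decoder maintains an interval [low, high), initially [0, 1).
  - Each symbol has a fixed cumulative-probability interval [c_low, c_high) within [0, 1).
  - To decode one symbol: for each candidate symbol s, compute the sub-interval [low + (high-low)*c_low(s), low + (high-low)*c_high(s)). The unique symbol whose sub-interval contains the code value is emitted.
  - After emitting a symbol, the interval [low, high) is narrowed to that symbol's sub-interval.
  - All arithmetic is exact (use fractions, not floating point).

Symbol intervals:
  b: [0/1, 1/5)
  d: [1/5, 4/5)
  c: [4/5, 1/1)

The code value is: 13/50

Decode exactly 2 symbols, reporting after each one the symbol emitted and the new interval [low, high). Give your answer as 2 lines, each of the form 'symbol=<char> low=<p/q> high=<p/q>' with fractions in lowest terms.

Step 1: interval [0/1, 1/1), width = 1/1 - 0/1 = 1/1
  'b': [0/1 + 1/1*0/1, 0/1 + 1/1*1/5) = [0/1, 1/5)
  'd': [0/1 + 1/1*1/5, 0/1 + 1/1*4/5) = [1/5, 4/5) <- contains code 13/50
  'c': [0/1 + 1/1*4/5, 0/1 + 1/1*1/1) = [4/5, 1/1)
  emit 'd', narrow to [1/5, 4/5)
Step 2: interval [1/5, 4/5), width = 4/5 - 1/5 = 3/5
  'b': [1/5 + 3/5*0/1, 1/5 + 3/5*1/5) = [1/5, 8/25) <- contains code 13/50
  'd': [1/5 + 3/5*1/5, 1/5 + 3/5*4/5) = [8/25, 17/25)
  'c': [1/5 + 3/5*4/5, 1/5 + 3/5*1/1) = [17/25, 4/5)
  emit 'b', narrow to [1/5, 8/25)

Answer: symbol=d low=1/5 high=4/5
symbol=b low=1/5 high=8/25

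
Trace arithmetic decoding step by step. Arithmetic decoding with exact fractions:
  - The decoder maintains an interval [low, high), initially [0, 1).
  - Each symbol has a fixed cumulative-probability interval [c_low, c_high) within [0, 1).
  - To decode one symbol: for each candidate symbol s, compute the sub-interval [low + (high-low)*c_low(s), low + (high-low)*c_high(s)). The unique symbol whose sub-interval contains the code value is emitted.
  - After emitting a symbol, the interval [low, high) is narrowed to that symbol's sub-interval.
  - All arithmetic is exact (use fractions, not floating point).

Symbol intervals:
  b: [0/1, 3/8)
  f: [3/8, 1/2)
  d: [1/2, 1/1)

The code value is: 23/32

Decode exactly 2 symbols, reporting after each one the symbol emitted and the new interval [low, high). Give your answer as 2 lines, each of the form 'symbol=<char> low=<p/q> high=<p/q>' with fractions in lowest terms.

Answer: symbol=d low=1/2 high=1/1
symbol=f low=11/16 high=3/4

Derivation:
Step 1: interval [0/1, 1/1), width = 1/1 - 0/1 = 1/1
  'b': [0/1 + 1/1*0/1, 0/1 + 1/1*3/8) = [0/1, 3/8)
  'f': [0/1 + 1/1*3/8, 0/1 + 1/1*1/2) = [3/8, 1/2)
  'd': [0/1 + 1/1*1/2, 0/1 + 1/1*1/1) = [1/2, 1/1) <- contains code 23/32
  emit 'd', narrow to [1/2, 1/1)
Step 2: interval [1/2, 1/1), width = 1/1 - 1/2 = 1/2
  'b': [1/2 + 1/2*0/1, 1/2 + 1/2*3/8) = [1/2, 11/16)
  'f': [1/2 + 1/2*3/8, 1/2 + 1/2*1/2) = [11/16, 3/4) <- contains code 23/32
  'd': [1/2 + 1/2*1/2, 1/2 + 1/2*1/1) = [3/4, 1/1)
  emit 'f', narrow to [11/16, 3/4)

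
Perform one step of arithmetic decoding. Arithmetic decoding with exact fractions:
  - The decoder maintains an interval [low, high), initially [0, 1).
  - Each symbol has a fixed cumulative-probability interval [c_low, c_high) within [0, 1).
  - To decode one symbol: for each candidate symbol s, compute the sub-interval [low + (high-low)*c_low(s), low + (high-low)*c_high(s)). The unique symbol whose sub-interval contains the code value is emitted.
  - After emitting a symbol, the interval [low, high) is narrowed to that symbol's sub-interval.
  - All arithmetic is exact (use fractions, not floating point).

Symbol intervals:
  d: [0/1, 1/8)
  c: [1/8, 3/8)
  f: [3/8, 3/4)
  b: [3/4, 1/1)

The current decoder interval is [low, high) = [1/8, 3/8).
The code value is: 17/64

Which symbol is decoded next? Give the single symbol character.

Interval width = high − low = 3/8 − 1/8 = 1/4
Scaled code = (code − low) / width = (17/64 − 1/8) / 1/4 = 9/16
  d: [0/1, 1/8) 
  c: [1/8, 3/8) 
  f: [3/8, 3/4) ← scaled code falls here ✓
  b: [3/4, 1/1) 

Answer: f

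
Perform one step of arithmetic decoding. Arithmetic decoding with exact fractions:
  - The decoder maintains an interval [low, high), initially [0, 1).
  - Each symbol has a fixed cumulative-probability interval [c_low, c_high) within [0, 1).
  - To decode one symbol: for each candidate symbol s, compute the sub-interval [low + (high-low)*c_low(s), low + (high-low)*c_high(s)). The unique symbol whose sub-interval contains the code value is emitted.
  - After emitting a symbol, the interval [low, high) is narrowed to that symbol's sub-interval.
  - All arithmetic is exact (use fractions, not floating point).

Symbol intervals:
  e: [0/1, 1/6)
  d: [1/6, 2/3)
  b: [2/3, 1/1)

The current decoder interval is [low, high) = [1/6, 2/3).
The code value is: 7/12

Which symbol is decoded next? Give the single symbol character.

Answer: b

Derivation:
Interval width = high − low = 2/3 − 1/6 = 1/2
Scaled code = (code − low) / width = (7/12 − 1/6) / 1/2 = 5/6
  e: [0/1, 1/6) 
  d: [1/6, 2/3) 
  b: [2/3, 1/1) ← scaled code falls here ✓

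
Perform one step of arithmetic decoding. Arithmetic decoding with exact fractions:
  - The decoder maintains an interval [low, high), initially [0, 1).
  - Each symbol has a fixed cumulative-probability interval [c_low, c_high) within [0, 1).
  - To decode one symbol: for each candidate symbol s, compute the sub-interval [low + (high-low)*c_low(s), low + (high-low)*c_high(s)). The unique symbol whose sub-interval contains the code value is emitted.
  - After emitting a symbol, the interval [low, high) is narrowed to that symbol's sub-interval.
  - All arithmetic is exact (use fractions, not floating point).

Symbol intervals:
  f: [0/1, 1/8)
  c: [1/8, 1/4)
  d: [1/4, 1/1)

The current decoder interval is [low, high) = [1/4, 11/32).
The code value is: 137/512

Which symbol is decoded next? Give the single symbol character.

Interval width = high − low = 11/32 − 1/4 = 3/32
Scaled code = (code − low) / width = (137/512 − 1/4) / 3/32 = 3/16
  f: [0/1, 1/8) 
  c: [1/8, 1/4) ← scaled code falls here ✓
  d: [1/4, 1/1) 

Answer: c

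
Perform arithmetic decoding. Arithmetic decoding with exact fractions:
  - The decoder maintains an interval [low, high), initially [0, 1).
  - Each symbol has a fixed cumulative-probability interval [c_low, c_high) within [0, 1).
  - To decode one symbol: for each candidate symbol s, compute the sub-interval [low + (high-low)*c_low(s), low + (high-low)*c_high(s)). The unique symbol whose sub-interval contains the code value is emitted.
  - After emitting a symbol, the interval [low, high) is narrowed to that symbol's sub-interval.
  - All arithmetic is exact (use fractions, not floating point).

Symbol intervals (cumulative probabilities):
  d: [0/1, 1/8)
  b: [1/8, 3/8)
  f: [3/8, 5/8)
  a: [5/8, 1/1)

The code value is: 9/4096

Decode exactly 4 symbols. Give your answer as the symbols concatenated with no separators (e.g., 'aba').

Step 1: interval [0/1, 1/1), width = 1/1 - 0/1 = 1/1
  'd': [0/1 + 1/1*0/1, 0/1 + 1/1*1/8) = [0/1, 1/8) <- contains code 9/4096
  'b': [0/1 + 1/1*1/8, 0/1 + 1/1*3/8) = [1/8, 3/8)
  'f': [0/1 + 1/1*3/8, 0/1 + 1/1*5/8) = [3/8, 5/8)
  'a': [0/1 + 1/1*5/8, 0/1 + 1/1*1/1) = [5/8, 1/1)
  emit 'd', narrow to [0/1, 1/8)
Step 2: interval [0/1, 1/8), width = 1/8 - 0/1 = 1/8
  'd': [0/1 + 1/8*0/1, 0/1 + 1/8*1/8) = [0/1, 1/64) <- contains code 9/4096
  'b': [0/1 + 1/8*1/8, 0/1 + 1/8*3/8) = [1/64, 3/64)
  'f': [0/1 + 1/8*3/8, 0/1 + 1/8*5/8) = [3/64, 5/64)
  'a': [0/1 + 1/8*5/8, 0/1 + 1/8*1/1) = [5/64, 1/8)
  emit 'd', narrow to [0/1, 1/64)
Step 3: interval [0/1, 1/64), width = 1/64 - 0/1 = 1/64
  'd': [0/1 + 1/64*0/1, 0/1 + 1/64*1/8) = [0/1, 1/512)
  'b': [0/1 + 1/64*1/8, 0/1 + 1/64*3/8) = [1/512, 3/512) <- contains code 9/4096
  'f': [0/1 + 1/64*3/8, 0/1 + 1/64*5/8) = [3/512, 5/512)
  'a': [0/1 + 1/64*5/8, 0/1 + 1/64*1/1) = [5/512, 1/64)
  emit 'b', narrow to [1/512, 3/512)
Step 4: interval [1/512, 3/512), width = 3/512 - 1/512 = 1/256
  'd': [1/512 + 1/256*0/1, 1/512 + 1/256*1/8) = [1/512, 5/2048) <- contains code 9/4096
  'b': [1/512 + 1/256*1/8, 1/512 + 1/256*3/8) = [5/2048, 7/2048)
  'f': [1/512 + 1/256*3/8, 1/512 + 1/256*5/8) = [7/2048, 9/2048)
  'a': [1/512 + 1/256*5/8, 1/512 + 1/256*1/1) = [9/2048, 3/512)
  emit 'd', narrow to [1/512, 5/2048)

Answer: ddbd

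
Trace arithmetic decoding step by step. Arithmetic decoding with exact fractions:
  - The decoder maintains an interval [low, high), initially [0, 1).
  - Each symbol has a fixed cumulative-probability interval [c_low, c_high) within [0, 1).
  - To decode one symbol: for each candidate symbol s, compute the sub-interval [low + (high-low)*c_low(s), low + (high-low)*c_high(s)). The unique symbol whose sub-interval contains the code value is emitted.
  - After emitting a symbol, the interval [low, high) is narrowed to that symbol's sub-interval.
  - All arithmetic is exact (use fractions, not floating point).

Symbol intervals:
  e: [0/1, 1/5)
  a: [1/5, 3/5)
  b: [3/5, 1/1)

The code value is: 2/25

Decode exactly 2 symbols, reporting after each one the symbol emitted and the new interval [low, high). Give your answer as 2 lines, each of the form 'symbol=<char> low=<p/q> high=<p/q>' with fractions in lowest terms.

Answer: symbol=e low=0/1 high=1/5
symbol=a low=1/25 high=3/25

Derivation:
Step 1: interval [0/1, 1/1), width = 1/1 - 0/1 = 1/1
  'e': [0/1 + 1/1*0/1, 0/1 + 1/1*1/5) = [0/1, 1/5) <- contains code 2/25
  'a': [0/1 + 1/1*1/5, 0/1 + 1/1*3/5) = [1/5, 3/5)
  'b': [0/1 + 1/1*3/5, 0/1 + 1/1*1/1) = [3/5, 1/1)
  emit 'e', narrow to [0/1, 1/5)
Step 2: interval [0/1, 1/5), width = 1/5 - 0/1 = 1/5
  'e': [0/1 + 1/5*0/1, 0/1 + 1/5*1/5) = [0/1, 1/25)
  'a': [0/1 + 1/5*1/5, 0/1 + 1/5*3/5) = [1/25, 3/25) <- contains code 2/25
  'b': [0/1 + 1/5*3/5, 0/1 + 1/5*1/1) = [3/25, 1/5)
  emit 'a', narrow to [1/25, 3/25)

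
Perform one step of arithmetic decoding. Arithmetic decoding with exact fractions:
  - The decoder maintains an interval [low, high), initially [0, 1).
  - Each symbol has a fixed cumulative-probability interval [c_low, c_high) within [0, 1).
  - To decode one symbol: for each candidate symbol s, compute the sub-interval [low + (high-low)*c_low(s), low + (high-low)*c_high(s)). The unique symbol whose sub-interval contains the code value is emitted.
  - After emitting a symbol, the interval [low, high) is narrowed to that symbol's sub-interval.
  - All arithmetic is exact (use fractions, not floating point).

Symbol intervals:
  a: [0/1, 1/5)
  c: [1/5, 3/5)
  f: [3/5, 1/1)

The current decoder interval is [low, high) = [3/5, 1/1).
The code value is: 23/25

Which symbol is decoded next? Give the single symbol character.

Interval width = high − low = 1/1 − 3/5 = 2/5
Scaled code = (code − low) / width = (23/25 − 3/5) / 2/5 = 4/5
  a: [0/1, 1/5) 
  c: [1/5, 3/5) 
  f: [3/5, 1/1) ← scaled code falls here ✓

Answer: f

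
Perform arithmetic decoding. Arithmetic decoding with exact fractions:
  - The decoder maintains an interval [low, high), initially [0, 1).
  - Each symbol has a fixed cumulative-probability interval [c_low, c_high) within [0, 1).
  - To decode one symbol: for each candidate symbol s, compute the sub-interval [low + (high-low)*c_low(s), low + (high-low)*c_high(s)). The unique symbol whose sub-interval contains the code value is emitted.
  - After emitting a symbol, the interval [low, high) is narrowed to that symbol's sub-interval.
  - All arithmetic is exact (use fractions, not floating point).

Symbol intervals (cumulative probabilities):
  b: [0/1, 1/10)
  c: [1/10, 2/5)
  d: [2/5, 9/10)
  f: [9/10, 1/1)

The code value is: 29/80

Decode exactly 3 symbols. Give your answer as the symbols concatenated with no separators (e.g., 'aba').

Step 1: interval [0/1, 1/1), width = 1/1 - 0/1 = 1/1
  'b': [0/1 + 1/1*0/1, 0/1 + 1/1*1/10) = [0/1, 1/10)
  'c': [0/1 + 1/1*1/10, 0/1 + 1/1*2/5) = [1/10, 2/5) <- contains code 29/80
  'd': [0/1 + 1/1*2/5, 0/1 + 1/1*9/10) = [2/5, 9/10)
  'f': [0/1 + 1/1*9/10, 0/1 + 1/1*1/1) = [9/10, 1/1)
  emit 'c', narrow to [1/10, 2/5)
Step 2: interval [1/10, 2/5), width = 2/5 - 1/10 = 3/10
  'b': [1/10 + 3/10*0/1, 1/10 + 3/10*1/10) = [1/10, 13/100)
  'c': [1/10 + 3/10*1/10, 1/10 + 3/10*2/5) = [13/100, 11/50)
  'd': [1/10 + 3/10*2/5, 1/10 + 3/10*9/10) = [11/50, 37/100) <- contains code 29/80
  'f': [1/10 + 3/10*9/10, 1/10 + 3/10*1/1) = [37/100, 2/5)
  emit 'd', narrow to [11/50, 37/100)
Step 3: interval [11/50, 37/100), width = 37/100 - 11/50 = 3/20
  'b': [11/50 + 3/20*0/1, 11/50 + 3/20*1/10) = [11/50, 47/200)
  'c': [11/50 + 3/20*1/10, 11/50 + 3/20*2/5) = [47/200, 7/25)
  'd': [11/50 + 3/20*2/5, 11/50 + 3/20*9/10) = [7/25, 71/200)
  'f': [11/50 + 3/20*9/10, 11/50 + 3/20*1/1) = [71/200, 37/100) <- contains code 29/80
  emit 'f', narrow to [71/200, 37/100)

Answer: cdf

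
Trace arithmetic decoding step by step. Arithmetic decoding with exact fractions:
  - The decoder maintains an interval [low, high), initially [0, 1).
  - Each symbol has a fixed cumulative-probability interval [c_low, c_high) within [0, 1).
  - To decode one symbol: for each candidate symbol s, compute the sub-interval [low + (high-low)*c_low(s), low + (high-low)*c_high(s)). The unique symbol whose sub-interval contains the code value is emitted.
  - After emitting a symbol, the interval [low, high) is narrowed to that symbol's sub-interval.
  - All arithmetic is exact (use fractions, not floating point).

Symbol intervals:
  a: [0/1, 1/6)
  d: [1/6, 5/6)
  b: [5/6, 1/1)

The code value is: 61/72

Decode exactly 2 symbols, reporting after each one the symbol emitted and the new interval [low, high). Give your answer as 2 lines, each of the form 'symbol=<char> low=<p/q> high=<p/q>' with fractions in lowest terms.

Answer: symbol=b low=5/6 high=1/1
symbol=a low=5/6 high=31/36

Derivation:
Step 1: interval [0/1, 1/1), width = 1/1 - 0/1 = 1/1
  'a': [0/1 + 1/1*0/1, 0/1 + 1/1*1/6) = [0/1, 1/6)
  'd': [0/1 + 1/1*1/6, 0/1 + 1/1*5/6) = [1/6, 5/6)
  'b': [0/1 + 1/1*5/6, 0/1 + 1/1*1/1) = [5/6, 1/1) <- contains code 61/72
  emit 'b', narrow to [5/6, 1/1)
Step 2: interval [5/6, 1/1), width = 1/1 - 5/6 = 1/6
  'a': [5/6 + 1/6*0/1, 5/6 + 1/6*1/6) = [5/6, 31/36) <- contains code 61/72
  'd': [5/6 + 1/6*1/6, 5/6 + 1/6*5/6) = [31/36, 35/36)
  'b': [5/6 + 1/6*5/6, 5/6 + 1/6*1/1) = [35/36, 1/1)
  emit 'a', narrow to [5/6, 31/36)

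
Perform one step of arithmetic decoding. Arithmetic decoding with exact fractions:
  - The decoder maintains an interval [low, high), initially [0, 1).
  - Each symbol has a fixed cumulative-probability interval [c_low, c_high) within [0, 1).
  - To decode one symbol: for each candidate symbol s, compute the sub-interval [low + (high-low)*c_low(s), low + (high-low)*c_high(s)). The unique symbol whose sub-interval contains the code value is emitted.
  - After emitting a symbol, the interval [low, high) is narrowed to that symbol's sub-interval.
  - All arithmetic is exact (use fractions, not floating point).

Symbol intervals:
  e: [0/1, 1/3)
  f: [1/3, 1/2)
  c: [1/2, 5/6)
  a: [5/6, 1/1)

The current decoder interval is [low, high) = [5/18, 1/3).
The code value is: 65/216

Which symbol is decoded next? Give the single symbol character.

Interval width = high − low = 1/3 − 5/18 = 1/18
Scaled code = (code − low) / width = (65/216 − 5/18) / 1/18 = 5/12
  e: [0/1, 1/3) 
  f: [1/3, 1/2) ← scaled code falls here ✓
  c: [1/2, 5/6) 
  a: [5/6, 1/1) 

Answer: f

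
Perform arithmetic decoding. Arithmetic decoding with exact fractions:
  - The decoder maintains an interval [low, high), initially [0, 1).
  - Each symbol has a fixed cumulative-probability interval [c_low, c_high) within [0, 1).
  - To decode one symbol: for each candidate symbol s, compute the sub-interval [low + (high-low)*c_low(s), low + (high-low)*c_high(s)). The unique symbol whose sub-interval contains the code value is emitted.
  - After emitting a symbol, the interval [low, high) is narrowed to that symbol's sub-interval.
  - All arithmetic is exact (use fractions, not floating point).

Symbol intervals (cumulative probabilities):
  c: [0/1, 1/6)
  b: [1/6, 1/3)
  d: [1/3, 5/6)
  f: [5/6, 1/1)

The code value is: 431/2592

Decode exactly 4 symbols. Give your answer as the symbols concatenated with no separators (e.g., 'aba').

Answer: cfff

Derivation:
Step 1: interval [0/1, 1/1), width = 1/1 - 0/1 = 1/1
  'c': [0/1 + 1/1*0/1, 0/1 + 1/1*1/6) = [0/1, 1/6) <- contains code 431/2592
  'b': [0/1 + 1/1*1/6, 0/1 + 1/1*1/3) = [1/6, 1/3)
  'd': [0/1 + 1/1*1/3, 0/1 + 1/1*5/6) = [1/3, 5/6)
  'f': [0/1 + 1/1*5/6, 0/1 + 1/1*1/1) = [5/6, 1/1)
  emit 'c', narrow to [0/1, 1/6)
Step 2: interval [0/1, 1/6), width = 1/6 - 0/1 = 1/6
  'c': [0/1 + 1/6*0/1, 0/1 + 1/6*1/6) = [0/1, 1/36)
  'b': [0/1 + 1/6*1/6, 0/1 + 1/6*1/3) = [1/36, 1/18)
  'd': [0/1 + 1/6*1/3, 0/1 + 1/6*5/6) = [1/18, 5/36)
  'f': [0/1 + 1/6*5/6, 0/1 + 1/6*1/1) = [5/36, 1/6) <- contains code 431/2592
  emit 'f', narrow to [5/36, 1/6)
Step 3: interval [5/36, 1/6), width = 1/6 - 5/36 = 1/36
  'c': [5/36 + 1/36*0/1, 5/36 + 1/36*1/6) = [5/36, 31/216)
  'b': [5/36 + 1/36*1/6, 5/36 + 1/36*1/3) = [31/216, 4/27)
  'd': [5/36 + 1/36*1/3, 5/36 + 1/36*5/6) = [4/27, 35/216)
  'f': [5/36 + 1/36*5/6, 5/36 + 1/36*1/1) = [35/216, 1/6) <- contains code 431/2592
  emit 'f', narrow to [35/216, 1/6)
Step 4: interval [35/216, 1/6), width = 1/6 - 35/216 = 1/216
  'c': [35/216 + 1/216*0/1, 35/216 + 1/216*1/6) = [35/216, 211/1296)
  'b': [35/216 + 1/216*1/6, 35/216 + 1/216*1/3) = [211/1296, 53/324)
  'd': [35/216 + 1/216*1/3, 35/216 + 1/216*5/6) = [53/324, 215/1296)
  'f': [35/216 + 1/216*5/6, 35/216 + 1/216*1/1) = [215/1296, 1/6) <- contains code 431/2592
  emit 'f', narrow to [215/1296, 1/6)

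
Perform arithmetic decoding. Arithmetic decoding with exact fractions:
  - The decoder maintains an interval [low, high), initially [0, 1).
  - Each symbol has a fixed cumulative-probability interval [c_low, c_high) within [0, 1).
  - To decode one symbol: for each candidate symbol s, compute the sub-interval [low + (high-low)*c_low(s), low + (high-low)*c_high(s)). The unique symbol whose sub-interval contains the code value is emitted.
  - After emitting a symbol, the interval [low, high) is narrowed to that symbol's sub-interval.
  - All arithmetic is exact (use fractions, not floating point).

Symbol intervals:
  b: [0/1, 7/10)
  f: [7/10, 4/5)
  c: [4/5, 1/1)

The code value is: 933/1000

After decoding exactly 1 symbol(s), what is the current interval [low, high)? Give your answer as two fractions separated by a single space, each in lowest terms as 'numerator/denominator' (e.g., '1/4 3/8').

Step 1: interval [0/1, 1/1), width = 1/1 - 0/1 = 1/1
  'b': [0/1 + 1/1*0/1, 0/1 + 1/1*7/10) = [0/1, 7/10)
  'f': [0/1 + 1/1*7/10, 0/1 + 1/1*4/5) = [7/10, 4/5)
  'c': [0/1 + 1/1*4/5, 0/1 + 1/1*1/1) = [4/5, 1/1) <- contains code 933/1000
  emit 'c', narrow to [4/5, 1/1)

Answer: 4/5 1/1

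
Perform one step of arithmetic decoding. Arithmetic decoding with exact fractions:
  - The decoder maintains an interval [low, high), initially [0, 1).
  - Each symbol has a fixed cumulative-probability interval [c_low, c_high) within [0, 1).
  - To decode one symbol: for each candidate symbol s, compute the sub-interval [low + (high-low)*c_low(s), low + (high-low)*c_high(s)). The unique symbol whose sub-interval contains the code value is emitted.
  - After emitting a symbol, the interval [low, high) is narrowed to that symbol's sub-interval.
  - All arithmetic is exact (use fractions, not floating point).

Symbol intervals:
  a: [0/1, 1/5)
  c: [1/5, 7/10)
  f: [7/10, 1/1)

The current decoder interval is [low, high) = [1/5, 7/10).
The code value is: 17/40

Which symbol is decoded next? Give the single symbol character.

Interval width = high − low = 7/10 − 1/5 = 1/2
Scaled code = (code − low) / width = (17/40 − 1/5) / 1/2 = 9/20
  a: [0/1, 1/5) 
  c: [1/5, 7/10) ← scaled code falls here ✓
  f: [7/10, 1/1) 

Answer: c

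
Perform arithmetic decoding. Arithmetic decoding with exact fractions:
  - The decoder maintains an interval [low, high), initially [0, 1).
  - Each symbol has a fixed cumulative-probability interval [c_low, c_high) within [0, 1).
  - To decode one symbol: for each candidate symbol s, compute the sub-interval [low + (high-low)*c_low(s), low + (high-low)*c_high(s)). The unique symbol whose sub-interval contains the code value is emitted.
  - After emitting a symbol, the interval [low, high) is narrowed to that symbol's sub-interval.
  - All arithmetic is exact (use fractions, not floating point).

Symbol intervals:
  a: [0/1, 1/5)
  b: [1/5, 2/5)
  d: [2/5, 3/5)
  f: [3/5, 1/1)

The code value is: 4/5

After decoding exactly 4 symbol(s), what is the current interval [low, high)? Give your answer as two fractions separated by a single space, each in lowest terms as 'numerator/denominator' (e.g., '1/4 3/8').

Answer: 499/625 501/625

Derivation:
Step 1: interval [0/1, 1/1), width = 1/1 - 0/1 = 1/1
  'a': [0/1 + 1/1*0/1, 0/1 + 1/1*1/5) = [0/1, 1/5)
  'b': [0/1 + 1/1*1/5, 0/1 + 1/1*2/5) = [1/5, 2/5)
  'd': [0/1 + 1/1*2/5, 0/1 + 1/1*3/5) = [2/5, 3/5)
  'f': [0/1 + 1/1*3/5, 0/1 + 1/1*1/1) = [3/5, 1/1) <- contains code 4/5
  emit 'f', narrow to [3/5, 1/1)
Step 2: interval [3/5, 1/1), width = 1/1 - 3/5 = 2/5
  'a': [3/5 + 2/5*0/1, 3/5 + 2/5*1/5) = [3/5, 17/25)
  'b': [3/5 + 2/5*1/5, 3/5 + 2/5*2/5) = [17/25, 19/25)
  'd': [3/5 + 2/5*2/5, 3/5 + 2/5*3/5) = [19/25, 21/25) <- contains code 4/5
  'f': [3/5 + 2/5*3/5, 3/5 + 2/5*1/1) = [21/25, 1/1)
  emit 'd', narrow to [19/25, 21/25)
Step 3: interval [19/25, 21/25), width = 21/25 - 19/25 = 2/25
  'a': [19/25 + 2/25*0/1, 19/25 + 2/25*1/5) = [19/25, 97/125)
  'b': [19/25 + 2/25*1/5, 19/25 + 2/25*2/5) = [97/125, 99/125)
  'd': [19/25 + 2/25*2/5, 19/25 + 2/25*3/5) = [99/125, 101/125) <- contains code 4/5
  'f': [19/25 + 2/25*3/5, 19/25 + 2/25*1/1) = [101/125, 21/25)
  emit 'd', narrow to [99/125, 101/125)
Step 4: interval [99/125, 101/125), width = 101/125 - 99/125 = 2/125
  'a': [99/125 + 2/125*0/1, 99/125 + 2/125*1/5) = [99/125, 497/625)
  'b': [99/125 + 2/125*1/5, 99/125 + 2/125*2/5) = [497/625, 499/625)
  'd': [99/125 + 2/125*2/5, 99/125 + 2/125*3/5) = [499/625, 501/625) <- contains code 4/5
  'f': [99/125 + 2/125*3/5, 99/125 + 2/125*1/1) = [501/625, 101/125)
  emit 'd', narrow to [499/625, 501/625)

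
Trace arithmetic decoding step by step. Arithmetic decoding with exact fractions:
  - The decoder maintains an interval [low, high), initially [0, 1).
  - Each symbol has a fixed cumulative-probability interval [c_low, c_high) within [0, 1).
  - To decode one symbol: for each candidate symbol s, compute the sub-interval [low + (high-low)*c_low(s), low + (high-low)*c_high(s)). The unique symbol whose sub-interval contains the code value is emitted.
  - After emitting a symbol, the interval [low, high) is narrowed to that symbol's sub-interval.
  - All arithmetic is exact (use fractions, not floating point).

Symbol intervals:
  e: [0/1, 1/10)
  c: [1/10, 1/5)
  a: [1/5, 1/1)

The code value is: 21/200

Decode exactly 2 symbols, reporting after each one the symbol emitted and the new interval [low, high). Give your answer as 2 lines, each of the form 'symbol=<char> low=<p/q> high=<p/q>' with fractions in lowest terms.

Answer: symbol=c low=1/10 high=1/5
symbol=e low=1/10 high=11/100

Derivation:
Step 1: interval [0/1, 1/1), width = 1/1 - 0/1 = 1/1
  'e': [0/1 + 1/1*0/1, 0/1 + 1/1*1/10) = [0/1, 1/10)
  'c': [0/1 + 1/1*1/10, 0/1 + 1/1*1/5) = [1/10, 1/5) <- contains code 21/200
  'a': [0/1 + 1/1*1/5, 0/1 + 1/1*1/1) = [1/5, 1/1)
  emit 'c', narrow to [1/10, 1/5)
Step 2: interval [1/10, 1/5), width = 1/5 - 1/10 = 1/10
  'e': [1/10 + 1/10*0/1, 1/10 + 1/10*1/10) = [1/10, 11/100) <- contains code 21/200
  'c': [1/10 + 1/10*1/10, 1/10 + 1/10*1/5) = [11/100, 3/25)
  'a': [1/10 + 1/10*1/5, 1/10 + 1/10*1/1) = [3/25, 1/5)
  emit 'e', narrow to [1/10, 11/100)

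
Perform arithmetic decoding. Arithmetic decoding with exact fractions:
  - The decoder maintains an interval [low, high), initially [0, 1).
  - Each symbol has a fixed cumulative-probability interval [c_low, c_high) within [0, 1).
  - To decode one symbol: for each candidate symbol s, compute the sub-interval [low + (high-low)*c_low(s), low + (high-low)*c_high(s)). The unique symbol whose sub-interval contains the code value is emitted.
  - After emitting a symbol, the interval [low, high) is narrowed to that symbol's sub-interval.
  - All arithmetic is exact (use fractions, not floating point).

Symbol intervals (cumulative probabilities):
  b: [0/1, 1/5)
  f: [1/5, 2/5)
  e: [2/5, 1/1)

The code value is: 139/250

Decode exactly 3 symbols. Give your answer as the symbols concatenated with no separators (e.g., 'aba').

Answer: eff

Derivation:
Step 1: interval [0/1, 1/1), width = 1/1 - 0/1 = 1/1
  'b': [0/1 + 1/1*0/1, 0/1 + 1/1*1/5) = [0/1, 1/5)
  'f': [0/1 + 1/1*1/5, 0/1 + 1/1*2/5) = [1/5, 2/5)
  'e': [0/1 + 1/1*2/5, 0/1 + 1/1*1/1) = [2/5, 1/1) <- contains code 139/250
  emit 'e', narrow to [2/5, 1/1)
Step 2: interval [2/5, 1/1), width = 1/1 - 2/5 = 3/5
  'b': [2/5 + 3/5*0/1, 2/5 + 3/5*1/5) = [2/5, 13/25)
  'f': [2/5 + 3/5*1/5, 2/5 + 3/5*2/5) = [13/25, 16/25) <- contains code 139/250
  'e': [2/5 + 3/5*2/5, 2/5 + 3/5*1/1) = [16/25, 1/1)
  emit 'f', narrow to [13/25, 16/25)
Step 3: interval [13/25, 16/25), width = 16/25 - 13/25 = 3/25
  'b': [13/25 + 3/25*0/1, 13/25 + 3/25*1/5) = [13/25, 68/125)
  'f': [13/25 + 3/25*1/5, 13/25 + 3/25*2/5) = [68/125, 71/125) <- contains code 139/250
  'e': [13/25 + 3/25*2/5, 13/25 + 3/25*1/1) = [71/125, 16/25)
  emit 'f', narrow to [68/125, 71/125)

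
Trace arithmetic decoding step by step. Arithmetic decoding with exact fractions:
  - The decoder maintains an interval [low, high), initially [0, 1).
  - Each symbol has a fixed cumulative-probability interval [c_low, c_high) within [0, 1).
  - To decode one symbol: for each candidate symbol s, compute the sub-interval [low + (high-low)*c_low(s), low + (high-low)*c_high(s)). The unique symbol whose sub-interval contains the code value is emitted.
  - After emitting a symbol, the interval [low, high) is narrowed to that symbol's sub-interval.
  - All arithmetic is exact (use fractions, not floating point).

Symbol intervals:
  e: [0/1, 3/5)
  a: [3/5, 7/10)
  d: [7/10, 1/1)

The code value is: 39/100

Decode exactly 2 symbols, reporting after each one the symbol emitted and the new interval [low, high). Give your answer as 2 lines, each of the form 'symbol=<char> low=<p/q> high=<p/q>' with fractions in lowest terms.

Step 1: interval [0/1, 1/1), width = 1/1 - 0/1 = 1/1
  'e': [0/1 + 1/1*0/1, 0/1 + 1/1*3/5) = [0/1, 3/5) <- contains code 39/100
  'a': [0/1 + 1/1*3/5, 0/1 + 1/1*7/10) = [3/5, 7/10)
  'd': [0/1 + 1/1*7/10, 0/1 + 1/1*1/1) = [7/10, 1/1)
  emit 'e', narrow to [0/1, 3/5)
Step 2: interval [0/1, 3/5), width = 3/5 - 0/1 = 3/5
  'e': [0/1 + 3/5*0/1, 0/1 + 3/5*3/5) = [0/1, 9/25)
  'a': [0/1 + 3/5*3/5, 0/1 + 3/5*7/10) = [9/25, 21/50) <- contains code 39/100
  'd': [0/1 + 3/5*7/10, 0/1 + 3/5*1/1) = [21/50, 3/5)
  emit 'a', narrow to [9/25, 21/50)

Answer: symbol=e low=0/1 high=3/5
symbol=a low=9/25 high=21/50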